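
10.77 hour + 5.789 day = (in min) 1 hour = 3600 s, so 10.77 hour = 10.77 * 3600 = 38772 s. 1 day = 86400 s, so 5.789 day = 5.789 * 86400 = 500169.6 s. Sum: 38772 + 500169.6 = 538941.6 s. 1 min = 60 s, so 538941.6 s = 538941.6 / 60 = 8982.36 min ≈ 8982 min (4 s.f.). Final answer: 8982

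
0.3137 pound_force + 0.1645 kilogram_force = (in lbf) 1 pound_force = 4.4482216 N, so 0.3137 pound_force = 0.3137 * 4.4482216 = 1.3954071 N. 1 kilogram_force = 9.80665 N, so 0.1645 kilogram_force = 0.1645 * 9.80665 = 1.6131939 N. Sum: 1.3954071 + 1.6131939 = 3.008601 N. 1 lbf = 4.4482216 N, so 3.008601 N = 3.008601 / 4.4482216 = 0.67636042 lbf ≈ 0.6764 lbf (4 s.f.). Final answer: 0.6764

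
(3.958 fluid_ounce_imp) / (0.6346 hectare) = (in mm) 1.772e-05. Check: 1 fluid_ounce_imp = 2.8413063e-05 m^3, so 3.958 fluid_ounce_imp = 3.958 * 2.8413063e-05 = 0.0001124589 m^3. 1 hectare = 10000 m^2, so 0.6346 hectare = 0.6346 * 10000 = 6346 m^2. Combine: 0.0001124589 m^3 / 6346 m^2 = 1.7721226e-08 m. 1 mm = 0.001 m, so 1.7721226e-08 m = 1.7721226e-08 / 0.001 = 1.7721226e-05 mm ≈ 1.772e-05 mm (4 s.f.).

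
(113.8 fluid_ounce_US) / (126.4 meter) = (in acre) 6.579e-09. Check: 1 fluid_ounce_US = 2.957353e-05 m^3, so 113.8 fluid_ounce_US = 113.8 * 2.957353e-05 = 0.0033654677 m^3. 126.4 meter = 126.4 m. Combine: 0.0033654677 m^3 / 126.4 m = 2.6625535e-05 m^2. 1 acre = 4046.8564 m^2, so 2.6625535e-05 m^2 = 2.6625535e-05 / 4046.8564 = 6.5793131e-09 acre ≈ 6.579e-09 acre (4 s.f.).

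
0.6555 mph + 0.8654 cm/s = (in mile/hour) 0.6749. Check: 1 mph = 0.44704 m/s, so 0.6555 mph = 0.6555 * 0.44704 = 0.29303472 m/s. 1 cm/s = 0.01 m/s, so 0.8654 cm/s = 0.8654 * 0.01 = 0.008654 m/s. Sum: 0.29303472 + 0.008654 = 0.30168872 m/s. 1 mile/hour = 0.44704 m/s, so 0.30168872 m/s = 0.30168872 / 0.44704 = 0.67485845 mile/hour ≈ 0.6749 mile/hour (4 s.f.).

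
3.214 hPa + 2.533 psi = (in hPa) 1 hPa = 100 Pa, so 3.214 hPa = 3.214 * 100 = 321.4 Pa. 1 psi = 6894.7573 Pa, so 2.533 psi = 2.533 * 6894.7573 = 17464.42 Pa. Sum: 321.4 + 17464.42 = 17785.82 Pa. 1 hPa = 100 Pa, so 17785.82 Pa = 17785.82 / 100 = 177.8582 hPa ≈ 177.9 hPa (4 s.f.). Final answer: 177.9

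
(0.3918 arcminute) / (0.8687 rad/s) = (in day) 1.518e-09. Check: 1 arcminute = 0.00029088821 rad, so 0.3918 arcminute = 0.3918 * 0.00029088821 = 0.00011397 rad. 0.8687 rad/s is already in rad/s. Combine: 0.00011397 rad / 0.8687 rad/s = 0.00013119604 s. 1 day = 86400 s, so 0.00013119604 s = 0.00013119604 / 86400 = 1.5184727e-09 day ≈ 1.518e-09 day (4 s.f.).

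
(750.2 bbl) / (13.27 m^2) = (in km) 0.008988. Check: 1 bbl = 0.15898729 m^3, so 750.2 bbl = 750.2 * 0.15898729 = 119.27227 m^3. 13.27 m^2 is already in m^2. Combine: 119.27227 m^3 / 13.27 m^2 = 8.9881137 m. 1 km = 1000 m, so 8.9881137 m = 8.9881137 / 1000 = 0.0089881137 km ≈ 0.008988 km (4 s.f.).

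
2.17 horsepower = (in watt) 1 horsepower = 745.69987 W, so 2.17 horsepower = 2.17 * 745.69987 = 1618.1687 W. 1618.1687 W = 1618.1687 watt ≈ 1618 watt (4 s.f.). Final answer: 1618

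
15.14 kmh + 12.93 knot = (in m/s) 1 kmh = 0.27777778 m/s, so 15.14 kmh = 15.14 * 0.27777778 = 4.2055556 m/s. 1 knot = 0.51444444 m/s, so 12.93 knot = 12.93 * 0.51444444 = 6.6517667 m/s. Sum: 4.2055556 + 6.6517667 = 10.857322 m/s. Result: 10.857322 m/s ≈ 10.86 m/s (4 s.f.). Final answer: 10.86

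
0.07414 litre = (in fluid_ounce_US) 2.507. Check: 1 litre = 0.001 m^3, so 0.07414 litre = 0.07414 * 0.001 = 7.414e-05 m^3. 1 fluid_ounce_US = 2.957353e-05 m^3, so 7.414e-05 m^3 = 7.414e-05 / 2.957353e-05 = 2.5069716 fluid_ounce_US ≈ 2.507 fluid_ounce_US (4 s.f.).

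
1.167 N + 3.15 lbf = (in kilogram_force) 1.548. Check: 1.167 N is already in N. 1 lbf = 4.4482216 N, so 3.15 lbf = 3.15 * 4.4482216 = 14.011898 N. Sum: 1.167 + 14.011898 = 15.178898 N. 1 kilogram_force = 9.80665 N, so 15.178898 N = 15.178898 / 9.80665 = 1.5478168 kilogram_force ≈ 1.548 kilogram_force (4 s.f.).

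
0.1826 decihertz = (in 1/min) 1 decihertz = 0.1 Hz, so 0.1826 decihertz = 0.1826 * 0.1 = 0.01826 Hz. 1 1/min = 0.016666667 Hz, so 0.01826 Hz = 0.01826 / 0.016666667 = 1.0956 1/min ≈ 1.096 1/min (4 s.f.). Final answer: 1.096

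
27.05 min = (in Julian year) 1 min = 60 s, so 27.05 min = 27.05 * 60 = 1623 s. 1 Julian year = 31557600 s, so 1623 s = 1623 / 31557600 = 5.1429767e-05 Julian year ≈ 5.143e-05 Julian year (4 s.f.). Final answer: 5.143e-05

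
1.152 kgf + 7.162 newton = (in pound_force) 4.15. Check: 1 kgf = 9.80665 N, so 1.152 kgf = 1.152 * 9.80665 = 11.297261 N. 7.162 newton = 7.162 N. Sum: 11.297261 + 7.162 = 18.459261 N. 1 pound_force = 4.4482216 N, so 18.459261 N = 18.459261 / 4.4482216 = 4.1498069 pound_force ≈ 4.15 pound_force (4 s.f.).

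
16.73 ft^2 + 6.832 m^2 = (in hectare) 0.0008386. Check: 1 ft^2 = 0.09290304 m^2, so 16.73 ft^2 = 16.73 * 0.09290304 = 1.5542679 m^2. 6.832 m^2 is already in m^2. Sum: 1.5542679 + 6.832 = 8.3862679 m^2. 1 hectare = 10000 m^2, so 8.3862679 m^2 = 8.3862679 / 10000 = 0.00083862679 hectare ≈ 0.0008386 hectare (4 s.f.).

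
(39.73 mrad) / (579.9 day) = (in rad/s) 1 mrad = 0.001 rad, so 39.73 mrad = 39.73 * 0.001 = 0.03973 rad. 1 day = 86400 s, so 579.9 day = 579.9 * 86400 = 50103360 s. Combine: 0.03973 rad / 50103360 s = 7.9296079e-10 rad/s. Result: 7.9296079e-10 rad/s ≈ 7.93e-10 rad/s (4 s.f.). Final answer: 7.93e-10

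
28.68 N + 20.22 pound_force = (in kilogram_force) 12.1. Check: 28.68 N is already in N. 1 pound_force = 4.4482216 N, so 20.22 pound_force = 20.22 * 4.4482216 = 89.943041 N. Sum: 28.68 + 89.943041 = 118.62304 N. 1 kilogram_force = 9.80665 N, so 118.62304 N = 118.62304 / 9.80665 = 12.096184 kilogram_force ≈ 12.1 kilogram_force (4 s.f.).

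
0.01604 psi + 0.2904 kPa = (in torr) 1 psi = 6894.7573 Pa, so 0.01604 psi = 0.01604 * 6894.7573 = 110.59191 Pa. 1 kPa = 1000 Pa, so 0.2904 kPa = 0.2904 * 1000 = 290.4 Pa. Sum: 110.59191 + 290.4 = 400.99191 Pa. 1 torr = 133.32237 Pa, so 400.99191 Pa = 400.99191 / 133.32237 = 3.0076866 torr ≈ 3.008 torr (4 s.f.). Final answer: 3.008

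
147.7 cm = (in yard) 1.615. Check: 1 cm = 0.01 m, so 147.7 cm = 147.7 * 0.01 = 1.477 m. 1 yard = 0.9144 m, so 1.477 m = 1.477 / 0.9144 = 1.6152668 yard ≈ 1.615 yard (4 s.f.).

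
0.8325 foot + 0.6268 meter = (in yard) 0.963. Check: 1 foot = 0.3048 m, so 0.8325 foot = 0.8325 * 0.3048 = 0.253746 m. 0.6268 meter = 0.6268 m. Sum: 0.253746 + 0.6268 = 0.880546 m. 1 yard = 0.9144 m, so 0.880546 m = 0.880546 / 0.9144 = 0.96297682 yard ≈ 0.963 yard (4 s.f.).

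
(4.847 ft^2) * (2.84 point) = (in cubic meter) 0.0004512. Check: 1 ft^2 = 0.09290304 m^2, so 4.847 ft^2 = 4.847 * 0.09290304 = 0.45030103 m^2. 1 point = 0.00035277778 m, so 2.84 point = 2.84 * 0.00035277778 = 0.0010018889 m. Combine: 0.45030103 m^2 * 0.0010018889 m = 0.0004511516 m^3. 0.0004511516 m^3 = 0.0004511516 cubic meter ≈ 0.0004512 cubic meter (4 s.f.).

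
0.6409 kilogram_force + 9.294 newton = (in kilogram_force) 1.589. Check: 1 kilogram_force = 9.80665 N, so 0.6409 kilogram_force = 0.6409 * 9.80665 = 6.285082 N. 9.294 newton = 9.294 N. Sum: 6.285082 + 9.294 = 15.579082 N. 1 kilogram_force = 9.80665 N, so 15.579082 N = 15.579082 / 9.80665 = 1.5886242 kilogram_force ≈ 1.589 kilogram_force (4 s.f.).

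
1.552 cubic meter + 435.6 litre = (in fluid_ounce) 1.552 cubic meter = 1.552 m^3. 1 litre = 0.001 m^3, so 435.6 litre = 435.6 * 0.001 = 0.4356 m^3. Sum: 1.552 + 0.4356 = 1.9876 m^3. 1 fluid_ounce = 2.957353e-05 m^3, so 1.9876 m^3 = 1.9876 / 2.957353e-05 = 67208.752 fluid_ounce ≈ 6.721e+04 fluid_ounce (4 s.f.). Final answer: 6.721e+04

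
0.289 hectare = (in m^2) 2890. Check: 1 hectare = 10000 m^2, so 0.289 hectare = 0.289 * 10000 = 2890 m^2. Result: 2890 m^2.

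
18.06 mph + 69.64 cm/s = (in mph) 19.62. Check: 1 mph = 0.44704 m/s, so 18.06 mph = 18.06 * 0.44704 = 8.0735424 m/s. 1 cm/s = 0.01 m/s, so 69.64 cm/s = 69.64 * 0.01 = 0.6964 m/s. Sum: 8.0735424 + 0.6964 = 8.7699424 m/s. 1 mph = 0.44704 m/s, so 8.7699424 m/s = 8.7699424 / 0.44704 = 19.617802 mph ≈ 19.62 mph (4 s.f.).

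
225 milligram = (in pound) 0.000496. Check: 1 milligram = 1e-06 kg, so 225 milligram = 225 * 1e-06 = 0.000225 kg. 1 pound = 0.45359237 kg, so 0.000225 kg = 0.000225 / 0.45359237 = 0.00049604009 pound ≈ 0.000496 pound (4 s.f.).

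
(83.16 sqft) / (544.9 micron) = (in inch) 1 sqft = 0.09290304 m^2, so 83.16 sqft = 83.16 * 0.09290304 = 7.7258168 m^2. 1 micron = 1e-06 m, so 544.9 micron = 544.9 * 1e-06 = 0.0005449 m. Combine: 7.7258168 m^2 / 0.0005449 m = 14178.412 m. 1 inch = 0.0254 m, so 14178.412 m = 14178.412 / 0.0254 = 558205.2 inch ≈ 5.582e+05 inch (4 s.f.). Final answer: 5.582e+05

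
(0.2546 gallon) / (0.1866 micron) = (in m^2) 5165. Check: 1 gallon = 0.0037854118 m^3, so 0.2546 gallon = 0.2546 * 0.0037854118 = 0.00096376584 m^3. 1 micron = 1e-06 m, so 0.1866 micron = 0.1866 * 1e-06 = 1.866e-07 m. Combine: 0.00096376584 m^3 / 1.866e-07 m = 5164.8759 m^2. Result: 5164.8759 m^2 ≈ 5165 m^2 (4 s.f.).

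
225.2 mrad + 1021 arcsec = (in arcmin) 1 mrad = 0.001 rad, so 225.2 mrad = 225.2 * 0.001 = 0.2252 rad. 1 arcsec = 4.8481368e-06 rad, so 1021 arcsec = 1021 * 4.8481368e-06 = 0.0049499477 rad. Sum: 0.2252 + 0.0049499477 = 0.23014995 rad. 1 arcmin = 0.00029088821 rad, so 0.23014995 rad = 0.23014995 / 0.00029088821 = 791.19724 arcmin ≈ 791.2 arcmin (4 s.f.). Final answer: 791.2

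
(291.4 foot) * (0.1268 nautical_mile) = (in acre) 5.154. Check: 1 foot = 0.3048 m, so 291.4 foot = 291.4 * 0.3048 = 88.81872 m. 1 nautical_mile = 1852 m, so 0.1268 nautical_mile = 0.1268 * 1852 = 234.8336 m. Combine: 88.81872 m * 234.8336 m = 20857.62 m^2. 1 acre = 4046.8564 m^2, so 20857.62 m^2 = 20857.62 / 4046.8564 = 5.1540301 acre ≈ 5.154 acre (4 s.f.).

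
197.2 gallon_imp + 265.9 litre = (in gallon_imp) 255.7. Check: 1 gallon_imp = 0.00454609 m^3, so 197.2 gallon_imp = 197.2 * 0.00454609 = 0.89648895 m^3. 1 litre = 0.001 m^3, so 265.9 litre = 265.9 * 0.001 = 0.2659 m^3. Sum: 0.89648895 + 0.2659 = 1.1623889 m^3. 1 gallon_imp = 0.00454609 m^3, so 1.1623889 m^3 = 1.1623889 / 0.00454609 = 255.68982 gallon_imp ≈ 255.7 gallon_imp (4 s.f.).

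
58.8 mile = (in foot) 3.105e+05. Check: 1 mile = 1609.344 m, so 58.8 mile = 58.8 * 1609.344 = 94629.427 m. 1 foot = 0.3048 m, so 94629.427 m = 94629.427 / 0.3048 = 310464 foot ≈ 3.105e+05 foot (4 s.f.).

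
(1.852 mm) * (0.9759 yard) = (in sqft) 0.01779. Check: 1 mm = 0.001 m, so 1.852 mm = 1.852 * 0.001 = 0.001852 m. 1 yard = 0.9144 m, so 0.9759 yard = 0.9759 * 0.9144 = 0.89236296 m. Combine: 0.001852 m * 0.89236296 m = 0.0016526562 m^2. 1 sqft = 0.09290304 m^2, so 0.0016526562 m^2 = 0.0016526562 / 0.09290304 = 0.017789043 sqft ≈ 0.01779 sqft (4 s.f.).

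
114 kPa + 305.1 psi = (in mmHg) 1 kPa = 1000 Pa, so 114 kPa = 114 * 1000 = 114000 Pa. 1 psi = 6894.7573 Pa, so 305.1 psi = 305.1 * 6894.7573 = 2103590.5 Pa. Sum: 114000 + 2103590.5 = 2217590.5 Pa. 1 mmHg = 133.32237 Pa, so 2217590.5 Pa = 2217590.5 / 133.32237 = 16633.296 mmHg ≈ 1.663e+04 mmHg (4 s.f.). Final answer: 1.663e+04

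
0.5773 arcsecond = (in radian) 2.799e-06. Check: 1 arcsecond = 4.8481368e-06 rad, so 0.5773 arcsecond = 0.5773 * 4.8481368e-06 = 2.7988294e-06 rad. 2.7988294e-06 rad = 2.7988294e-06 radian ≈ 2.799e-06 radian (4 s.f.).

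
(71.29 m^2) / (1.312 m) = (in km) 0.05434. Check: 71.29 m^2 is already in m^2. 1.312 m is already in m. Combine: 71.29 m^2 / 1.312 m = 54.33689 m. 1 km = 1000 m, so 54.33689 m = 54.33689 / 1000 = 0.05433689 km ≈ 0.05434 km (4 s.f.).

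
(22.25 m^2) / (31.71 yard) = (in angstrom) 22.25 m^2 is already in m^2. 1 yard = 0.9144 m, so 31.71 yard = 31.71 * 0.9144 = 28.995624 m. Combine: 22.25 m^2 / 28.995624 m = 0.76735717 m. 1 angstrom = 1e-10 m, so 0.76735717 m = 0.76735717 / 1e-10 = 7.6735717e+09 angstrom ≈ 7.674e+09 angstrom (4 s.f.). Final answer: 7.674e+09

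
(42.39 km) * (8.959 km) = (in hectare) 3.798e+04. Check: 1 km = 1000 m, so 42.39 km = 42.39 * 1000 = 42390 m. 1 km = 1000 m, so 8.959 km = 8.959 * 1000 = 8959 m. Combine: 42390 m * 8959 m = 3.7977201e+08 m^2. 1 hectare = 10000 m^2, so 3.7977201e+08 m^2 = 3.7977201e+08 / 10000 = 37977.201 hectare ≈ 3.798e+04 hectare (4 s.f.).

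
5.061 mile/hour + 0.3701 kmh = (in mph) 5.291. Check: 1 mile/hour = 0.44704 m/s, so 5.061 mile/hour = 5.061 * 0.44704 = 2.2624694 m/s. 1 kmh = 0.27777778 m/s, so 0.3701 kmh = 0.3701 * 0.27777778 = 0.10280556 m/s. Sum: 2.2624694 + 0.10280556 = 2.365275 m/s. 1 mph = 0.44704 m/s, so 2.365275 m/s = 2.365275 / 0.44704 = 5.2909695 mph ≈ 5.291 mph (4 s.f.).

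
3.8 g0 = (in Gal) 3727. Check: 1 g0 = 9.80665 m/s^2, so 3.8 g0 = 3.8 * 9.80665 = 37.26527 m/s^2. 1 Gal = 0.01 m/s^2, so 37.26527 m/s^2 = 37.26527 / 0.01 = 3726.527 Gal ≈ 3727 Gal (4 s.f.).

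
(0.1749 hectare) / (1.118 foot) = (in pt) 1.455e+07. Check: 1 hectare = 10000 m^2, so 0.1749 hectare = 0.1749 * 10000 = 1749 m^2. 1 foot = 0.3048 m, so 1.118 foot = 1.118 * 0.3048 = 0.3407664 m. Combine: 1749 m^2 / 0.3407664 m = 5132.5483 m. 1 pt = 0.00035277778 m, so 5132.5483 m = 5132.5483 / 0.00035277778 = 14548956 pt ≈ 1.455e+07 pt (4 s.f.).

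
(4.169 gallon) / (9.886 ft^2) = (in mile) 1 gallon = 0.0037854118 m^3, so 4.169 gallon = 4.169 * 0.0037854118 = 0.015781382 m^3. 1 ft^2 = 0.09290304 m^2, so 9.886 ft^2 = 9.886 * 0.09290304 = 0.91843945 m^2. Combine: 0.015781382 m^3 / 0.91843945 m^2 = 0.017182822 m. 1 mile = 1609.344 m, so 0.017182822 m = 0.017182822 / 1609.344 = 1.0676911e-05 mile ≈ 1.068e-05 mile (4 s.f.). Final answer: 1.068e-05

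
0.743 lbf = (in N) 1 lbf = 4.4482216 N, so 0.743 lbf = 0.743 * 4.4482216 = 3.3050287 N. Result: 3.3050287 N ≈ 3.305 N (4 s.f.). Final answer: 3.305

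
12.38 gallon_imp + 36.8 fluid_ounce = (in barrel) 1 gallon_imp = 0.00454609 m^3, so 12.38 gallon_imp = 12.38 * 0.00454609 = 0.056280594 m^3. 1 fluid_ounce = 2.957353e-05 m^3, so 36.8 fluid_ounce = 36.8 * 2.957353e-05 = 0.0010883059 m^3. Sum: 0.056280594 + 0.0010883059 = 0.0573689 m^3. 1 barrel = 0.15898729 m^3, so 0.0573689 m^3 = 0.0573689 / 0.15898729 = 0.36083953 barrel ≈ 0.3608 barrel (4 s.f.). Final answer: 0.3608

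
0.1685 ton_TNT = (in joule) 1 ton_TNT = 4.184e+09 J, so 0.1685 ton_TNT = 0.1685 * 4.184e+09 = 7.05004e+08 J. 7.05004e+08 J = 7.05004e+08 joule ≈ 7.05e+08 joule (4 s.f.). Final answer: 7.05e+08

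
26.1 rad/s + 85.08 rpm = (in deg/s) 26.1 rad/s is already in rad/s. 1 rpm = 0.10471976 rad/s, so 85.08 rpm = 85.08 * 0.10471976 = 8.9095568 rad/s. Sum: 26.1 + 8.9095568 = 35.009557 rad/s. 1 deg/s = 0.017453293 rad/s, so 35.009557 rad/s = 35.009557 / 0.017453293 = 2005.8998 deg/s ≈ 2006 deg/s (4 s.f.). Final answer: 2006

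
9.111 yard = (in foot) 27.33. Check: 1 yard = 0.9144 m, so 9.111 yard = 9.111 * 0.9144 = 8.3310984 m. 1 foot = 0.3048 m, so 8.3310984 m = 8.3310984 / 0.3048 = 27.333 foot ≈ 27.33 foot (4 s.f.).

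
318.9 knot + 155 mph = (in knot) 453.6. Check: 1 knot = 0.51444444 m/s, so 318.9 knot = 318.9 * 0.51444444 = 164.05633 m/s. 1 mph = 0.44704 m/s, so 155 mph = 155 * 0.44704 = 69.2912 m/s. Sum: 164.05633 + 69.2912 = 233.34753 m/s. 1 knot = 0.51444444 m/s, so 233.34753 m/s = 233.34753 / 0.51444444 = 453.59132 knot ≈ 453.6 knot (4 s.f.).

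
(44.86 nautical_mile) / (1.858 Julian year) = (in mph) 1 nautical_mile = 1852 m, so 44.86 nautical_mile = 44.86 * 1852 = 83080.72 m. 1 Julian year = 31557600 s, so 1.858 Julian year = 1.858 * 31557600 = 58634021 s. Combine: 83080.72 m / 58634021 s = 0.0014169371 m/s. 1 mph = 0.44704 m/s, so 0.0014169371 m/s = 0.0014169371 / 0.44704 = 0.003169598 mph ≈ 0.00317 mph (4 s.f.). Final answer: 0.00317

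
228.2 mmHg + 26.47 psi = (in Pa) 1 mmHg = 133.32237 Pa, so 228.2 mmHg = 228.2 * 133.32237 = 30424.164 Pa. 1 psi = 6894.7573 Pa, so 26.47 psi = 26.47 * 6894.7573 = 182504.23 Pa. Sum: 30424.164 + 182504.23 = 212928.39 Pa. Result: 212928.39 Pa ≈ 2.129e+05 Pa (4 s.f.). Final answer: 2.129e+05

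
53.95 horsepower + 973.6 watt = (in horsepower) 1 horsepower = 745.69987 W, so 53.95 horsepower = 53.95 * 745.69987 = 40230.508 W. 973.6 watt = 973.6 W. Sum: 40230.508 + 973.6 = 41204.108 W. 1 horsepower = 745.69987 W, so 41204.108 W = 41204.108 / 745.69987 = 55.255619 horsepower ≈ 55.26 horsepower (4 s.f.). Final answer: 55.26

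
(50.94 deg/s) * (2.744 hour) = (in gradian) 1 deg/s = 0.017453293 rad/s, so 50.94 deg/s = 50.94 * 0.017453293 = 0.88907072 rad/s. 1 hour = 3600 s, so 2.744 hour = 2.744 * 3600 = 9878.4 s. Combine: 0.88907072 rad/s * 9878.4 s = 8782.5962 rad. 1 gradian = 0.015707963 rad, so 8782.5962 rad = 8782.5962 / 0.015707963 = 559117.44 gradian ≈ 5.591e+05 gradian (4 s.f.). Final answer: 5.591e+05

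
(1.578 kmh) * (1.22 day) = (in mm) 1 kmh = 0.27777778 m/s, so 1.578 kmh = 1.578 * 0.27777778 = 0.43833333 m/s. 1 day = 86400 s, so 1.22 day = 1.22 * 86400 = 105408 s. Combine: 0.43833333 m/s * 105408 s = 46203.84 m. 1 mm = 0.001 m, so 46203.84 m = 46203.84 / 0.001 = 46203840 mm ≈ 4.62e+07 mm (4 s.f.). Final answer: 4.62e+07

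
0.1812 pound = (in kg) 0.08219. Check: 1 pound = 0.45359237 kg, so 0.1812 pound = 0.1812 * 0.45359237 = 0.082190937 kg. Result: 0.082190937 kg ≈ 0.08219 kg (4 s.f.).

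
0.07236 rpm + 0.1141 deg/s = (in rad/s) 1 rpm = 0.10471976 rad/s, so 0.07236 rpm = 0.07236 * 0.10471976 = 0.0075775215 rad/s. 1 deg/s = 0.017453293 rad/s, so 0.1141 deg/s = 0.1141 * 0.017453293 = 0.0019914207 rad/s. Sum: 0.0075775215 + 0.0019914207 = 0.0095689422 rad/s. Result: 0.0095689422 rad/s ≈ 0.009569 rad/s (4 s.f.). Final answer: 0.009569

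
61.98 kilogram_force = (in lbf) 136.6. Check: 1 kilogram_force = 9.80665 N, so 61.98 kilogram_force = 61.98 * 9.80665 = 607.81617 N. 1 lbf = 4.4482216 N, so 607.81617 N = 607.81617 / 4.4482216 = 136.64251 lbf ≈ 136.6 lbf (4 s.f.).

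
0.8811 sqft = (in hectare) 8.186e-06. Check: 1 sqft = 0.09290304 m^2, so 0.8811 sqft = 0.8811 * 0.09290304 = 0.081856869 m^2. 1 hectare = 10000 m^2, so 0.081856869 m^2 = 0.081856869 / 10000 = 8.1856869e-06 hectare ≈ 8.186e-06 hectare (4 s.f.).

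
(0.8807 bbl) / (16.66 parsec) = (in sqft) 2.932e-18. Check: 1 bbl = 0.15898729 m^3, so 0.8807 bbl = 0.8807 * 0.15898729 = 0.14002011 m^3. 1 parsec = 3.0856776e+16 m, so 16.66 parsec = 16.66 * 3.0856776e+16 = 5.1407389e+17 m. Combine: 0.14002011 m^3 / 5.1407389e+17 m = 2.7237351e-19 m^2. 1 sqft = 0.09290304 m^2, so 2.7237351e-19 m^2 = 2.7237351e-19 / 0.09290304 = 2.9318041e-18 sqft ≈ 2.932e-18 sqft (4 s.f.).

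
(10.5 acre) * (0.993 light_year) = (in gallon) 1 acre = 4046.8564 m^2, so 10.5 acre = 10.5 * 4046.8564 = 42491.992 m^2. 1 light_year = 9.4607305e+15 m, so 0.993 light_year = 0.993 * 9.4607305e+15 = 9.3945054e+15 m. Combine: 42491.992 m^2 * 9.3945054e+15 m = 3.9919125e+20 m^3. 1 gallon = 0.0037854118 m^3, so 3.9919125e+20 m^3 = 3.9919125e+20 / 0.0037854118 = 1.0545517e+23 gallon ≈ 1.055e+23 gallon (4 s.f.). Final answer: 1.055e+23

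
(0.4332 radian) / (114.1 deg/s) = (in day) 0.4332 radian = 0.4332 rad. 1 deg/s = 0.017453293 rad/s, so 114.1 deg/s = 114.1 * 0.017453293 = 1.9914207 rad/s. Combine: 0.4332 rad / 1.9914207 rad/s = 0.21753314 s. 1 day = 86400 s, so 0.21753314 s = 0.21753314 / 86400 = 2.5177447e-06 day ≈ 2.518e-06 day (4 s.f.). Final answer: 2.518e-06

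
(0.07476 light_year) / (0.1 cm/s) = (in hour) 1.965e+14. Check: 1 light_year = 9.4607305e+15 m, so 0.07476 light_year = 0.07476 * 9.4607305e+15 = 7.0728421e+14 m. 1 cm/s = 0.01 m/s, so 0.1 cm/s = 0.1 * 0.01 = 0.001 m/s. Combine: 7.0728421e+14 m / 0.001 m/s = 7.0728421e+17 s. 1 hour = 3600 s, so 7.0728421e+17 s = 7.0728421e+17 / 3600 = 1.9646784e+14 hour ≈ 1.965e+14 hour (4 s.f.).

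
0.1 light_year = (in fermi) 9.461e+29. Check: 1 light_year = 9.4607305e+15 m, so 0.1 light_year = 0.1 * 9.4607305e+15 = 9.4607305e+14 m. 1 fermi = 1e-15 m, so 9.4607305e+14 m = 9.4607305e+14 / 1e-15 = 9.4607305e+29 fermi ≈ 9.461e+29 fermi (4 s.f.).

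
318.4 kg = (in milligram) 3.184e+08. Check: 1 milligram = 1e-06 kg, so 318.4 kg = 318.4 / 1e-06 = 3.184e+08 milligram.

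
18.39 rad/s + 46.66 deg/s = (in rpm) 18.39 rad/s is already in rad/s. 1 deg/s = 0.017453293 rad/s, so 46.66 deg/s = 46.66 * 0.017453293 = 0.81437063 rad/s. Sum: 18.39 + 0.81437063 = 19.204371 rad/s. 1 rpm = 0.10471976 rad/s, so 19.204371 rad/s = 19.204371 / 0.10471976 = 183.38823 rpm ≈ 183.4 rpm (4 s.f.). Final answer: 183.4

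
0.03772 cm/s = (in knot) 0.0007332. Check: 1 cm/s = 0.01 m/s, so 0.03772 cm/s = 0.03772 * 0.01 = 0.0003772 m/s. 1 knot = 0.51444444 m/s, so 0.0003772 m/s = 0.0003772 / 0.51444444 = 0.00073321814 knot ≈ 0.0007332 knot (4 s.f.).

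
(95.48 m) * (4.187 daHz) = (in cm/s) 95.48 m is already in m. 1 daHz = 10 Hz, so 4.187 daHz = 4.187 * 10 = 41.87 Hz. Combine: 95.48 m * 41.87 Hz = 3997.7476 m/s. 1 cm/s = 0.01 m/s, so 3997.7476 m/s = 3997.7476 / 0.01 = 399774.76 cm/s ≈ 3.998e+05 cm/s (4 s.f.). Final answer: 3.998e+05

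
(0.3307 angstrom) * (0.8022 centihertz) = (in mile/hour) 5.934e-13. Check: 1 angstrom = 1e-10 m, so 0.3307 angstrom = 0.3307 * 1e-10 = 3.307e-11 m. 1 centihertz = 0.01 Hz, so 0.8022 centihertz = 0.8022 * 0.01 = 0.008022 Hz. Combine: 3.307e-11 m * 0.008022 Hz = 2.6528754e-13 m/s. 1 mile/hour = 0.44704 m/s, so 2.6528754e-13 m/s = 2.6528754e-13 / 0.44704 = 5.9343133e-13 mile/hour ≈ 5.934e-13 mile/hour (4 s.f.).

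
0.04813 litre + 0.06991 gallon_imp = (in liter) 0.3659. Check: 1 litre = 0.001 m^3, so 0.04813 litre = 0.04813 * 0.001 = 4.813e-05 m^3. 1 gallon_imp = 0.00454609 m^3, so 0.06991 gallon_imp = 0.06991 * 0.00454609 = 0.00031781715 m^3. Sum: 4.813e-05 + 0.00031781715 = 0.00036594715 m^3. 1 liter = 0.001 m^3, so 0.00036594715 m^3 = 0.00036594715 / 0.001 = 0.36594715 liter ≈ 0.3659 liter (4 s.f.).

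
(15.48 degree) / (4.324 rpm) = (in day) 6.906e-06. Check: 1 degree = 0.017453293 rad, so 15.48 degree = 15.48 * 0.017453293 = 0.27017697 rad. 1 rpm = 0.10471976 rad/s, so 4.324 rpm = 4.324 * 0.10471976 = 0.45280822 rad/s. Combine: 0.27017697 rad / 0.45280822 rad/s = 0.59666975 s. 1 day = 86400 s, so 0.59666975 s = 0.59666975 / 86400 = 6.9058999e-06 day ≈ 6.906e-06 day (4 s.f.).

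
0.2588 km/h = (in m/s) 0.07189. Check: 1 km/h = 0.27777778 m/s, so 0.2588 km/h = 0.2588 * 0.27777778 = 0.071888889 m/s. Result: 0.071888889 m/s ≈ 0.07189 m/s (4 s.f.).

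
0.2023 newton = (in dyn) 2.023e+04. Check: 0.2023 newton = 0.2023 N. 1 dyn = 1e-05 N, so 0.2023 N = 0.2023 / 1e-05 = 20230 dyn ≈ 2.023e+04 dyn (4 s.f.).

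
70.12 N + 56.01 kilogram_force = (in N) 619.4. Check: 70.12 N is already in N. 1 kilogram_force = 9.80665 N, so 56.01 kilogram_force = 56.01 * 9.80665 = 549.27047 N. Sum: 70.12 + 549.27047 = 619.39047 N. Result: 619.39047 N ≈ 619.4 N (4 s.f.).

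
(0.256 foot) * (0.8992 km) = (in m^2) 1 foot = 0.3048 m, so 0.256 foot = 0.256 * 0.3048 = 0.0780288 m. 1 km = 1000 m, so 0.8992 km = 0.8992 * 1000 = 899.2 m. Combine: 0.0780288 m * 899.2 m = 70.163497 m^2. Result: 70.163497 m^2 ≈ 70.16 m^2 (4 s.f.). Final answer: 70.16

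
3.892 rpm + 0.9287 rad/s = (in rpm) 1 rpm = 0.10471976 rad/s, so 3.892 rpm = 3.892 * 0.10471976 = 0.40756929 rad/s. 0.9287 rad/s is already in rad/s. Sum: 0.40756929 + 0.9287 = 1.3362693 rad/s. 1 rpm = 0.10471976 rad/s, so 1.3362693 rad/s = 1.3362693 / 0.10471976 = 12.760432 rpm ≈ 12.76 rpm (4 s.f.). Final answer: 12.76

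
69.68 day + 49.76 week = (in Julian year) 1 day = 86400 s, so 69.68 day = 69.68 * 86400 = 6020352 s. 1 week = 604800 s, so 49.76 week = 49.76 * 604800 = 30094848 s. Sum: 6020352 + 30094848 = 36115200 s. 1 Julian year = 31557600 s, so 36115200 s = 36115200 / 31557600 = 1.1444216 Julian year ≈ 1.144 Julian year (4 s.f.). Final answer: 1.144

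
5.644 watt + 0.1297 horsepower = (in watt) 5.644 watt = 5.644 W. 1 horsepower = 745.69987 W, so 0.1297 horsepower = 0.1297 * 745.69987 = 96.717273 W. Sum: 5.644 + 96.717273 = 102.36127 W. 102.36127 W = 102.36127 watt ≈ 102.4 watt (4 s.f.). Final answer: 102.4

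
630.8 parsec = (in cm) 1 parsec = 3.0856776e+16 m, so 630.8 parsec = 630.8 * 3.0856776e+16 = 1.9464454e+19 m. 1 cm = 0.01 m, so 1.9464454e+19 m = 1.9464454e+19 / 0.01 = 1.9464454e+21 cm ≈ 1.946e+21 cm (4 s.f.). Final answer: 1.946e+21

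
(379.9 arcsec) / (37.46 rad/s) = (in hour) 1 arcsec = 4.8481368e-06 rad, so 379.9 arcsec = 379.9 * 4.8481368e-06 = 0.0018418072 rad. 37.46 rad/s is already in rad/s. Combine: 0.0018418072 rad / 37.46 rad/s = 4.9167303e-05 s. 1 hour = 3600 s, so 4.9167303e-05 s = 4.9167303e-05 / 3600 = 1.3657584e-08 hour ≈ 1.366e-08 hour (4 s.f.). Final answer: 1.366e-08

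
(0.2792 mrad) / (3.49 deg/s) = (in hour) 1 mrad = 0.001 rad, so 0.2792 mrad = 0.2792 * 0.001 = 0.0002792 rad. 1 deg/s = 0.017453293 rad/s, so 3.49 deg/s = 3.49 * 0.017453293 = 0.060911991 rad/s. Combine: 0.0002792 rad / 0.060911991 rad/s = 0.0045836624 s. 1 hour = 3600 s, so 0.0045836624 s = 0.0045836624 / 3600 = 1.2732395e-06 hour ≈ 1.273e-06 hour (4 s.f.). Final answer: 1.273e-06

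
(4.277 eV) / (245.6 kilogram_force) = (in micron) 1 eV = 1.6021766e-19 J, so 4.277 eV = 4.277 * 1.6021766e-19 = 6.8525095e-19 J. 1 kilogram_force = 9.80665 N, so 245.6 kilogram_force = 245.6 * 9.80665 = 2408.5132 N. Combine: 6.8525095e-19 J / 2408.5132 N = 2.8451201e-22 m. 1 micron = 1e-06 m, so 2.8451201e-22 m = 2.8451201e-22 / 1e-06 = 2.8451201e-16 micron ≈ 2.845e-16 micron (4 s.f.). Final answer: 2.845e-16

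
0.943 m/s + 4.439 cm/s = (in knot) 1.919. Check: 0.943 m/s is already in m/s. 1 cm/s = 0.01 m/s, so 4.439 cm/s = 4.439 * 0.01 = 0.04439 m/s. Sum: 0.943 + 0.04439 = 0.98739 m/s. 1 knot = 0.51444444 m/s, so 0.98739 m/s = 0.98739 / 0.51444444 = 1.9193326 knot ≈ 1.919 knot (4 s.f.).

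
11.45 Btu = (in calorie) 1 Btu = 1055.0559 J, so 11.45 Btu = 11.45 * 1055.0559 = 12080.39 J. 1 calorie = 4.184 J, so 12080.39 J = 12080.39 / 4.184 = 2887.2824 calorie ≈ 2887 calorie (4 s.f.). Final answer: 2887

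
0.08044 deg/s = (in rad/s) 1 deg/s = 0.017453293 rad/s, so 0.08044 deg/s = 0.08044 * 0.017453293 = 0.0014039429 rad/s. Result: 0.0014039429 rad/s ≈ 0.001404 rad/s (4 s.f.). Final answer: 0.001404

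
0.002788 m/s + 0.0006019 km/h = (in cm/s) 0.2955. Check: 0.002788 m/s is already in m/s. 1 km/h = 0.27777778 m/s, so 0.0006019 km/h = 0.0006019 * 0.27777778 = 0.00016719444 m/s. Sum: 0.002788 + 0.00016719444 = 0.0029551944 m/s. 1 cm/s = 0.01 m/s, so 0.0029551944 m/s = 0.0029551944 / 0.01 = 0.29551944 cm/s ≈ 0.2955 cm/s (4 s.f.).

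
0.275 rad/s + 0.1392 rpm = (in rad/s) 0.2896. Check: 0.275 rad/s is already in rad/s. 1 rpm = 0.10471976 rad/s, so 0.1392 rpm = 0.1392 * 0.10471976 = 0.01457699 rad/s. Sum: 0.275 + 0.01457699 = 0.28957699 rad/s. Result: 0.28957699 rad/s ≈ 0.2896 rad/s (4 s.f.).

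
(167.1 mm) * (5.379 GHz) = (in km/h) 1 mm = 0.001 m, so 167.1 mm = 167.1 * 0.001 = 0.1671 m. 1 GHz = 1e+09 Hz, so 5.379 GHz = 5.379 * 1e+09 = 5.379e+09 Hz. Combine: 0.1671 m * 5.379e+09 Hz = 8.988309e+08 m/s. 1 km/h = 0.27777778 m/s, so 8.988309e+08 m/s = 8.988309e+08 / 0.27777778 = 3.2357912e+09 km/h ≈ 3.236e+09 km/h (4 s.f.). Final answer: 3.236e+09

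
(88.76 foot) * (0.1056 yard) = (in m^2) 1 foot = 0.3048 m, so 88.76 foot = 88.76 * 0.3048 = 27.054048 m. 1 yard = 0.9144 m, so 0.1056 yard = 0.1056 * 0.9144 = 0.09656064 m. Combine: 27.054048 m * 0.09656064 m = 2.6123562 m^2. Result: 2.6123562 m^2 ≈ 2.612 m^2 (4 s.f.). Final answer: 2.612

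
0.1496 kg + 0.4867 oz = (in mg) 0.1496 kg is already in kg. 1 oz = 0.028349523 kg, so 0.4867 oz = 0.4867 * 0.028349523 = 0.013797713 kg. Sum: 0.1496 + 0.013797713 = 0.16339771 kg. 1 mg = 1e-06 kg, so 0.16339771 kg = 0.16339771 / 1e-06 = 163397.71 mg ≈ 1.634e+05 mg (4 s.f.). Final answer: 1.634e+05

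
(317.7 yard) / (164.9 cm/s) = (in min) 1 yard = 0.9144 m, so 317.7 yard = 317.7 * 0.9144 = 290.50488 m. 1 cm/s = 0.01 m/s, so 164.9 cm/s = 164.9 * 0.01 = 1.649 m/s. Combine: 290.50488 m / 1.649 m/s = 176.17033 s. 1 min = 60 s, so 176.17033 s = 176.17033 / 60 = 2.9361722 min ≈ 2.936 min (4 s.f.). Final answer: 2.936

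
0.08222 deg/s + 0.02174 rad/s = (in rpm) 1 deg/s = 0.017453293 rad/s, so 0.08222 deg/s = 0.08222 * 0.017453293 = 0.0014350097 rad/s. 0.02174 rad/s is already in rad/s. Sum: 0.0014350097 + 0.02174 = 0.02317501 rad/s. 1 rpm = 0.10471976 rad/s, so 0.02317501 rad/s = 0.02317501 / 0.10471976 = 0.22130504 rpm ≈ 0.2213 rpm (4 s.f.). Final answer: 0.2213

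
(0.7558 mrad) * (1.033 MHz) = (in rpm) 1 mrad = 0.001 rad, so 0.7558 mrad = 0.7558 * 0.001 = 0.0007558 rad. 1 MHz = 1000000 Hz, so 1.033 MHz = 1.033 * 1000000 = 1033000 Hz. Combine: 0.0007558 rad * 1033000 Hz = 780.7414 rad/s. 1 rpm = 0.10471976 rad/s, so 780.7414 rad/s = 780.7414 / 0.10471976 = 7455.5312 rpm ≈ 7456 rpm (4 s.f.). Final answer: 7456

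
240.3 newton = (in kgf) 240.3 newton = 240.3 N. 1 kgf = 9.80665 N, so 240.3 N = 240.3 / 9.80665 = 24.503781 kgf ≈ 24.5 kgf (4 s.f.). Final answer: 24.5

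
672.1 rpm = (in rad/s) 70.38. Check: 1 rpm = 0.10471976 rad/s, so 672.1 rpm = 672.1 * 0.10471976 = 70.382147 rad/s. Result: 70.382147 rad/s ≈ 70.38 rad/s (4 s.f.).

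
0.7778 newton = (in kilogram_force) 0.07931. Check: 0.7778 newton = 0.7778 N. 1 kilogram_force = 9.80665 N, so 0.7778 N = 0.7778 / 9.80665 = 0.079313527 kilogram_force ≈ 0.07931 kilogram_force (4 s.f.).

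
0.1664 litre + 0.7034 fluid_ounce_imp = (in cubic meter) 0.0001864. Check: 1 litre = 0.001 m^3, so 0.1664 litre = 0.1664 * 0.001 = 0.0001664 m^3. 1 fluid_ounce_imp = 2.8413063e-05 m^3, so 0.7034 fluid_ounce_imp = 0.7034 * 2.8413063e-05 = 1.9985748e-05 m^3. Sum: 0.0001664 + 1.9985748e-05 = 0.00018638575 m^3. 0.00018638575 m^3 = 0.00018638575 cubic meter ≈ 0.0001864 cubic meter (4 s.f.).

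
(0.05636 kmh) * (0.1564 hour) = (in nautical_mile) 0.00476. Check: 1 kmh = 0.27777778 m/s, so 0.05636 kmh = 0.05636 * 0.27777778 = 0.015655556 m/s. 1 hour = 3600 s, so 0.1564 hour = 0.1564 * 3600 = 563.04 s. Combine: 0.015655556 m/s * 563.04 s = 8.814704 m. 1 nautical_mile = 1852 m, so 8.814704 m = 8.814704 / 1852 = 0.0047595594 nautical_mile ≈ 0.00476 nautical_mile (4 s.f.).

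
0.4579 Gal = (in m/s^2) 0.004579. Check: 1 Gal = 0.01 m/s^2, so 0.4579 Gal = 0.4579 * 0.01 = 0.004579 m/s^2. Result: 0.004579 m/s^2.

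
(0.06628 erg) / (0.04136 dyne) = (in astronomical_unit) 1.071e-13. Check: 1 erg = 1e-07 J, so 0.06628 erg = 0.06628 * 1e-07 = 6.628e-09 J. 1 dyne = 1e-05 N, so 0.04136 dyne = 0.04136 * 1e-05 = 4.136e-07 N. Combine: 6.628e-09 J / 4.136e-07 N = 0.016025145 m. 1 astronomical_unit = 1.4959787e+11 m, so 0.016025145 m = 0.016025145 / 1.4959787e+11 = 1.0712148e-13 astronomical_unit ≈ 1.071e-13 astronomical_unit (4 s.f.).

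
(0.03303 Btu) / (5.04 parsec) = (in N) 2.241e-16. Check: 1 Btu = 1055.0559 J, so 0.03303 Btu = 0.03303 * 1055.0559 = 34.848495 J. 1 parsec = 3.0856776e+16 m, so 5.04 parsec = 5.04 * 3.0856776e+16 = 1.5551815e+17 m. Combine: 34.848495 J / 1.5551815e+17 m = 2.2407992e-16 N. Result: 2.2407992e-16 N ≈ 2.241e-16 N (4 s.f.).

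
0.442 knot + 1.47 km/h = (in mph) 1.422. Check: 1 knot = 0.51444444 m/s, so 0.442 knot = 0.442 * 0.51444444 = 0.22738444 m/s. 1 km/h = 0.27777778 m/s, so 1.47 km/h = 1.47 * 0.27777778 = 0.40833333 m/s. Sum: 0.22738444 + 0.40833333 = 0.63571778 m/s. 1 mph = 0.44704 m/s, so 0.63571778 m/s = 0.63571778 / 0.44704 = 1.4220602 mph ≈ 1.422 mph (4 s.f.).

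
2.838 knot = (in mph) 3.266. Check: 1 knot = 0.51444444 m/s, so 2.838 knot = 2.838 * 0.51444444 = 1.4599933 m/s. 1 mph = 0.44704 m/s, so 1.4599933 m/s = 1.4599933 / 0.44704 = 3.2659121 mph ≈ 3.266 mph (4 s.f.).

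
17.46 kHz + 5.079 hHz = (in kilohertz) 17.97. Check: 1 kHz = 1000 Hz, so 17.46 kHz = 17.46 * 1000 = 17460 Hz. 1 hHz = 100 Hz, so 5.079 hHz = 5.079 * 100 = 507.9 Hz. Sum: 17460 + 507.9 = 17967.9 Hz. 1 kilohertz = 1000 Hz, so 17967.9 Hz = 17967.9 / 1000 = 17.9679 kilohertz ≈ 17.97 kilohertz (4 s.f.).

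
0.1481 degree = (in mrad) 2.585. Check: 1 degree = 0.017453293 rad, so 0.1481 degree = 0.1481 * 0.017453293 = 0.0025848326 rad. 1 mrad = 0.001 rad, so 0.0025848326 rad = 0.0025848326 / 0.001 = 2.5848326 mrad ≈ 2.585 mrad (4 s.f.).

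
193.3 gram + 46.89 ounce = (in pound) 3.357. Check: 1 gram = 0.001 kg, so 193.3 gram = 193.3 * 0.001 = 0.1933 kg. 1 ounce = 0.028349523 kg, so 46.89 ounce = 46.89 * 0.028349523 = 1.3293091 kg. Sum: 0.1933 + 1.3293091 = 1.5226091 kg. 1 pound = 0.45359237 kg, so 1.5226091 kg = 1.5226091 / 0.45359237 = 3.3567786 pound ≈ 3.357 pound (4 s.f.).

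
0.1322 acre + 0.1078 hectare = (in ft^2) 1 acre = 4046.8564 m^2, so 0.1322 acre = 0.1322 * 4046.8564 = 534.99442 m^2. 1 hectare = 10000 m^2, so 0.1078 hectare = 0.1078 * 10000 = 1078 m^2. Sum: 534.99442 + 1078 = 1612.9944 m^2. 1 ft^2 = 0.09290304 m^2, so 1612.9944 m^2 = 1612.9944 / 0.09290304 = 17362.127 ft^2 ≈ 1.736e+04 ft^2 (4 s.f.). Final answer: 1.736e+04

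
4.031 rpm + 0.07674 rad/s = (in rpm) 1 rpm = 0.10471976 rad/s, so 4.031 rpm = 4.031 * 0.10471976 = 0.42212533 rad/s. 0.07674 rad/s is already in rad/s. Sum: 0.42212533 + 0.07674 = 0.49886533 rad/s. 1 rpm = 0.10471976 rad/s, so 0.49886533 rad/s = 0.49886533 / 0.10471976 = 4.763813 rpm ≈ 4.764 rpm (4 s.f.). Final answer: 4.764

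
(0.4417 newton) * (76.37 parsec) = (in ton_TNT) 0.4417 newton = 0.4417 N. 1 parsec = 3.0856776e+16 m, so 76.37 parsec = 76.37 * 3.0856776e+16 = 2.356532e+18 m. Combine: 0.4417 N * 2.356532e+18 m = 1.0408802e+18 J. 1 ton_TNT = 4.184e+09 J, so 1.0408802e+18 J = 1.0408802e+18 / 4.184e+09 = 2.4877633e+08 ton_TNT ≈ 2.488e+08 ton_TNT (4 s.f.). Final answer: 2.488e+08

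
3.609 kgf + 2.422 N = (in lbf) 8.501. Check: 1 kgf = 9.80665 N, so 3.609 kgf = 3.609 * 9.80665 = 35.3922 N. 2.422 N is already in N. Sum: 35.3922 + 2.422 = 37.8142 N. 1 lbf = 4.4482216 N, so 37.8142 N = 37.8142 / 4.4482216 = 8.5009703 lbf ≈ 8.501 lbf (4 s.f.).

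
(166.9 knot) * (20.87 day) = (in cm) 1 knot = 0.51444444 m/s, so 166.9 knot = 166.9 * 0.51444444 = 85.860778 m/s. 1 day = 86400 s, so 20.87 day = 20.87 * 86400 = 1803168 s. Combine: 85.860778 m/s * 1803168 s = 1.5482141e+08 m. 1 cm = 0.01 m, so 1.5482141e+08 m = 1.5482141e+08 / 0.01 = 1.5482141e+10 cm ≈ 1.548e+10 cm (4 s.f.). Final answer: 1.548e+10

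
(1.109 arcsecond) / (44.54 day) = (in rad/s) 1 arcsecond = 4.8481368e-06 rad, so 1.109 arcsecond = 1.109 * 4.8481368e-06 = 5.3765837e-06 rad. 1 day = 86400 s, so 44.54 day = 44.54 * 86400 = 3848256 s. Combine: 5.3765837e-06 rad / 3848256 s = 1.3971481e-12 rad/s. Result: 1.3971481e-12 rad/s ≈ 1.397e-12 rad/s (4 s.f.). Final answer: 1.397e-12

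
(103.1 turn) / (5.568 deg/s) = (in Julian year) 1 turn = 6.2831853 rad, so 103.1 turn = 103.1 * 6.2831853 = 647.79641 rad. 1 deg/s = 0.017453293 rad/s, so 5.568 deg/s = 5.568 * 0.017453293 = 0.097179933 rad/s. Combine: 647.79641 rad / 0.097179933 rad/s = 6665.9483 s. 1 Julian year = 31557600 s, so 6665.9483 s = 6665.9483 / 31557600 = 0.00021123115 Julian year ≈ 0.0002112 Julian year (4 s.f.). Final answer: 0.0002112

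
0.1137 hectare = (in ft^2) 1 hectare = 10000 m^2, so 0.1137 hectare = 0.1137 * 10000 = 1137 m^2. 1 ft^2 = 0.09290304 m^2, so 1137 m^2 = 1137 / 0.09290304 = 12238.566 ft^2 ≈ 1.224e+04 ft^2 (4 s.f.). Final answer: 1.224e+04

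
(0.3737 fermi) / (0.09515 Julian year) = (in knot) 1 fermi = 1e-15 m, so 0.3737 fermi = 0.3737 * 1e-15 = 3.737e-16 m. 1 Julian year = 31557600 s, so 0.09515 Julian year = 0.09515 * 31557600 = 3002705.6 s. Combine: 3.737e-16 m / 3002705.6 s = 1.2445442e-22 m/s. 1 knot = 0.51444444 m/s, so 1.2445442e-22 m/s = 1.2445442e-22 / 0.51444444 = 2.4192005e-22 knot ≈ 2.419e-22 knot (4 s.f.). Final answer: 2.419e-22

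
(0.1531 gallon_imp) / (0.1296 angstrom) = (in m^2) 1 gallon_imp = 0.00454609 m^3, so 0.1531 gallon_imp = 0.1531 * 0.00454609 = 0.00069600638 m^3. 1 angstrom = 1e-10 m, so 0.1296 angstrom = 0.1296 * 1e-10 = 1.296e-11 m. Combine: 0.00069600638 m^3 / 1.296e-11 m = 53704196 m^2. Result: 53704196 m^2 ≈ 5.37e+07 m^2 (4 s.f.). Final answer: 5.37e+07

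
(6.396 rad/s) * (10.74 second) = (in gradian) 4373. Check: 6.396 rad/s is already in rad/s. 10.74 second = 10.74 s. Combine: 6.396 rad/s * 10.74 s = 68.69304 rad. 1 gradian = 0.015707963 rad, so 68.69304 rad = 68.69304 / 0.015707963 = 4373.1347 gradian ≈ 4373 gradian (4 s.f.).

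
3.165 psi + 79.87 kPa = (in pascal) 1 psi = 6894.7573 Pa, so 3.165 psi = 3.165 * 6894.7573 = 21821.907 Pa. 1 kPa = 1000 Pa, so 79.87 kPa = 79.87 * 1000 = 79870 Pa. Sum: 21821.907 + 79870 = 101691.91 Pa. 101691.91 Pa = 101691.91 pascal ≈ 1.017e+05 pascal (4 s.f.). Final answer: 1.017e+05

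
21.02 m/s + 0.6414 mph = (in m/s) 21.31. Check: 21.02 m/s is already in m/s. 1 mph = 0.44704 m/s, so 0.6414 mph = 0.6414 * 0.44704 = 0.28673146 m/s. Sum: 21.02 + 0.28673146 = 21.306731 m/s. Result: 21.306731 m/s ≈ 21.31 m/s (4 s.f.).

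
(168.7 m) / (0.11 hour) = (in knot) 0.8281. Check: 168.7 m is already in m. 1 hour = 3600 s, so 0.11 hour = 0.11 * 3600 = 396 s. Combine: 168.7 m / 396 s = 0.4260101 m/s. 1 knot = 0.51444444 m/s, so 0.4260101 m/s = 0.4260101 / 0.51444444 = 0.82809739 knot ≈ 0.8281 knot (4 s.f.).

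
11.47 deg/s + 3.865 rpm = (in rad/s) 0.6049. Check: 1 deg/s = 0.017453293 rad/s, so 11.47 deg/s = 11.47 * 0.017453293 = 0.20018927 rad/s. 1 rpm = 0.10471976 rad/s, so 3.865 rpm = 3.865 * 0.10471976 = 0.40474185 rad/s. Sum: 0.20018927 + 0.40474185 = 0.60493112 rad/s. Result: 0.60493112 rad/s ≈ 0.6049 rad/s (4 s.f.).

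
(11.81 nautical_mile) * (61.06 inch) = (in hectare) 1 nautical_mile = 1852 m, so 11.81 nautical_mile = 11.81 * 1852 = 21872.12 m. 1 inch = 0.0254 m, so 61.06 inch = 61.06 * 0.0254 = 1.550924 m. Combine: 21872.12 m * 1.550924 m = 33921.996 m^2. 1 hectare = 10000 m^2, so 33921.996 m^2 = 33921.996 / 10000 = 3.3921996 hectare ≈ 3.392 hectare (4 s.f.). Final answer: 3.392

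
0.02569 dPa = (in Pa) 0.002569. Check: 1 dPa = 0.1 Pa, so 0.02569 dPa = 0.02569 * 0.1 = 0.002569 Pa. Result: 0.002569 Pa.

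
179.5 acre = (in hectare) 72.64. Check: 1 acre = 4046.8564 m^2, so 179.5 acre = 179.5 * 4046.8564 = 726410.73 m^2. 1 hectare = 10000 m^2, so 726410.73 m^2 = 726410.73 / 10000 = 72.641073 hectare ≈ 72.64 hectare (4 s.f.).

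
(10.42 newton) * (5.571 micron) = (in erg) 580.5. Check: 10.42 newton = 10.42 N. 1 micron = 1e-06 m, so 5.571 micron = 5.571 * 1e-06 = 5.571e-06 m. Combine: 10.42 N * 5.571e-06 m = 5.804982e-05 J. 1 erg = 1e-07 J, so 5.804982e-05 J = 5.804982e-05 / 1e-07 = 580.4982 erg ≈ 580.5 erg (4 s.f.).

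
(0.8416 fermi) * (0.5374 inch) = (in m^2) 1.149e-17. Check: 1 fermi = 1e-15 m, so 0.8416 fermi = 0.8416 * 1e-15 = 8.416e-16 m. 1 inch = 0.0254 m, so 0.5374 inch = 0.5374 * 0.0254 = 0.01364996 m. Combine: 8.416e-16 m * 0.01364996 m = 1.1487806e-17 m^2. Result: 1.1487806e-17 m^2 ≈ 1.149e-17 m^2 (4 s.f.).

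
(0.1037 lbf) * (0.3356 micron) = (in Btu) 1.467e-10. Check: 1 lbf = 4.4482216 N, so 0.1037 lbf = 0.1037 * 4.4482216 = 0.46128058 N. 1 micron = 1e-06 m, so 0.3356 micron = 0.3356 * 1e-06 = 3.356e-07 m. Combine: 0.46128058 N * 3.356e-07 m = 1.5480576e-07 J. 1 Btu = 1055.0559 J, so 1.5480576e-07 J = 1.5480576e-07 / 1055.0559 = 1.4672755e-10 Btu ≈ 1.467e-10 Btu (4 s.f.).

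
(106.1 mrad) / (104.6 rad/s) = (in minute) 1.691e-05. Check: 1 mrad = 0.001 rad, so 106.1 mrad = 106.1 * 0.001 = 0.1061 rad. 104.6 rad/s is already in rad/s. Combine: 0.1061 rad / 104.6 rad/s = 0.0010143403 s. 1 minute = 60 s, so 0.0010143403 s = 0.0010143403 / 60 = 1.6905672e-05 minute ≈ 1.691e-05 minute (4 s.f.).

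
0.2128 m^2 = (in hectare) 2.128e-05. Check: 1 hectare = 10000 m^2, so 0.2128 m^2 = 0.2128 / 10000 = 2.128e-05 hectare.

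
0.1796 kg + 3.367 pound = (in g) 0.1796 kg is already in kg. 1 pound = 0.45359237 kg, so 3.367 pound = 3.367 * 0.45359237 = 1.5272455 kg. Sum: 0.1796 + 1.5272455 = 1.7068455 kg. 1 g = 0.001 kg, so 1.7068455 kg = 1.7068455 / 0.001 = 1706.8455 g ≈ 1707 g (4 s.f.). Final answer: 1707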